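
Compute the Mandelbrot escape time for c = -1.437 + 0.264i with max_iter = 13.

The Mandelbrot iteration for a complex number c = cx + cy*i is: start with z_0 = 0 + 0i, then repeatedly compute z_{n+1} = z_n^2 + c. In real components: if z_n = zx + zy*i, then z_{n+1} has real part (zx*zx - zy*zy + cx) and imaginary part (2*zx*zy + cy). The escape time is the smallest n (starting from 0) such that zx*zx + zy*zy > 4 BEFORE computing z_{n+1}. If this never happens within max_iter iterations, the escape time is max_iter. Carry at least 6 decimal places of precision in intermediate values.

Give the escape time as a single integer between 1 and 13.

z_0 = 0 + 0i, c = -1.4370 + 0.2640i
Iter 1: z = -1.4370 + 0.2640i, |z|^2 = 2.1347
Iter 2: z = 0.5583 + -0.4947i, |z|^2 = 0.5564
Iter 3: z = -1.3701 + -0.2884i, |z|^2 = 1.9603
Iter 4: z = 0.3570 + 1.0543i, |z|^2 = 1.2389
Iter 5: z = -2.4210 + 1.0167i, |z|^2 = 6.8951
Escaped at iteration 5

Answer: 5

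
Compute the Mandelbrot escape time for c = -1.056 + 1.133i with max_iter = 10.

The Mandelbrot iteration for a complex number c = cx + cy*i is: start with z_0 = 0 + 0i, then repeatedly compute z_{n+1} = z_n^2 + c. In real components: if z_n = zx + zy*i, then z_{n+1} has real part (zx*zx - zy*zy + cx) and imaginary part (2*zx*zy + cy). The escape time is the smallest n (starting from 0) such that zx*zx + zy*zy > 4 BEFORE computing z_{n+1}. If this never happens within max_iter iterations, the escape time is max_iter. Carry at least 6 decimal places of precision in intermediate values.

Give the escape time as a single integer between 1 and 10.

z_0 = 0 + 0i, c = -1.0560 + 1.1330i
Iter 1: z = -1.0560 + 1.1330i, |z|^2 = 2.3988
Iter 2: z = -1.2246 + -1.2599i, |z|^2 = 3.0869
Iter 3: z = -1.1438 + 4.2186i, |z|^2 = 19.1050
Escaped at iteration 3

Answer: 3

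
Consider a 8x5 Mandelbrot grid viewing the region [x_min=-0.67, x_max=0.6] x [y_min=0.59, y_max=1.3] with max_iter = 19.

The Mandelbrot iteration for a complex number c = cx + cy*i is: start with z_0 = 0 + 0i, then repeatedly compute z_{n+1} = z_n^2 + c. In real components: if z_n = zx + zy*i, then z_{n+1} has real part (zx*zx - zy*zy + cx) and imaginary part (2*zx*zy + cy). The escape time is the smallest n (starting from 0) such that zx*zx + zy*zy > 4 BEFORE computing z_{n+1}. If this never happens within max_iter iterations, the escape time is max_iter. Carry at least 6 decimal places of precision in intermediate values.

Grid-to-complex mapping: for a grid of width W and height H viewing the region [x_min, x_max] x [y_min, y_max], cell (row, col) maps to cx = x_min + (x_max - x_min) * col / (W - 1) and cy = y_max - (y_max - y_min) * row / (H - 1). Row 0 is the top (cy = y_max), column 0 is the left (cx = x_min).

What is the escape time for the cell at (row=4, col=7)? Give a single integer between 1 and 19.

Answer: 3

Derivation:
z_0 = 0 + 0i, c = 0.6000 + 0.5900i
Iter 1: z = 0.6000 + 0.5900i, |z|^2 = 0.7081
Iter 2: z = 0.6119 + 1.2980i, |z|^2 = 2.0592
Iter 3: z = -0.7104 + 2.1785i, |z|^2 = 5.2505
Escaped at iteration 3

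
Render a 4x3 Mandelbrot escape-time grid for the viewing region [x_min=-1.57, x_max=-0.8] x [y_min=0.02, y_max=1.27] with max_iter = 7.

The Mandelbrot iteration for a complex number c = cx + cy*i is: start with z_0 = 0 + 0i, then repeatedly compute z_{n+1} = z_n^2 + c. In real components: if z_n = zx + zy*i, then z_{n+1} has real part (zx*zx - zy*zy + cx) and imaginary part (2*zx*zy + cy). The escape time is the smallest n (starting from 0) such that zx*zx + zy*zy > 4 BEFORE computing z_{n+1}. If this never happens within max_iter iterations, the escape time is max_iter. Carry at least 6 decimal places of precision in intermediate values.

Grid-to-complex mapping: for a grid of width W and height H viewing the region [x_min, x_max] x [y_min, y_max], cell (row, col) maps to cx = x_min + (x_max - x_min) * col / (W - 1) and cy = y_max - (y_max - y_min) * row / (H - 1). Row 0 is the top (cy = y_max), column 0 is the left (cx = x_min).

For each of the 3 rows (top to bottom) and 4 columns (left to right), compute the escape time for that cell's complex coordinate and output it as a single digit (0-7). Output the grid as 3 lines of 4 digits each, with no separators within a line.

Answer: 1223
3345
7777

Derivation:
(row=0, col=0): c = -1.5700 + 1.2700i → escape time 1
(row=0, col=1): c = -1.3133 + 1.2700i → escape time 2
(row=0, col=2): c = -1.0567 + 1.2700i → escape time 2
(row=0, col=3): c = -0.8000 + 1.2700i → escape time 3
(row=1, col=0): c = -1.5700 + 0.6450i → escape time 3
(row=1, col=1): c = -1.3133 + 0.6450i → escape time 3
(row=1, col=2): c = -1.0567 + 0.6450i → escape time 4
(row=1, col=3): c = -0.8000 + 0.6450i → escape time 5
(row=2, col=0): c = -1.5700 + 0.0200i → escape time 7
(row=2, col=1): c = -1.3133 + 0.0200i → escape time 7
(row=2, col=2): c = -1.0567 + 0.0200i → escape time 7
(row=2, col=3): c = -0.8000 + 0.0200i → escape time 7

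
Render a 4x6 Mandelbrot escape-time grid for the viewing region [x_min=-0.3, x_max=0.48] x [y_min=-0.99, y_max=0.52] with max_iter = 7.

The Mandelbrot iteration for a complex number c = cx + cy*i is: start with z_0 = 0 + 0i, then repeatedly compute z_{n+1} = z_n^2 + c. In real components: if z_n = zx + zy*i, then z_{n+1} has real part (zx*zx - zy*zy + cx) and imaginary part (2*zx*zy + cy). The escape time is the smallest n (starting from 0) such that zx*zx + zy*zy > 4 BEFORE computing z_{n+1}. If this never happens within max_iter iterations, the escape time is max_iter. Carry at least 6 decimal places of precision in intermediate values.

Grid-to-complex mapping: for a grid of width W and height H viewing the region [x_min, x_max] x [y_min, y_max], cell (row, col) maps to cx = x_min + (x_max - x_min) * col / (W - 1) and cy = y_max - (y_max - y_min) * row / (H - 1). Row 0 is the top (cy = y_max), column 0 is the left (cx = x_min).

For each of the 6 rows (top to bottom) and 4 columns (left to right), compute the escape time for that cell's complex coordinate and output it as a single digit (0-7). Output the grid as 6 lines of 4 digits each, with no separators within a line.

(row=0, col=0): c = -0.3000 + 0.5200i → escape time 7
(row=0, col=1): c = -0.0400 + 0.5200i → escape time 7
(row=0, col=2): c = 0.2200 + 0.5200i → escape time 7
(row=0, col=3): c = 0.4800 + 0.5200i → escape time 5
(row=1, col=0): c = -0.3000 + 0.2180i → escape time 7
(row=1, col=1): c = -0.0400 + 0.2180i → escape time 7
(row=1, col=2): c = 0.2200 + 0.2180i → escape time 7
(row=1, col=3): c = 0.4800 + 0.2180i → escape time 6
(row=2, col=0): c = -0.3000 + -0.0840i → escape time 7
(row=2, col=1): c = -0.0400 + -0.0840i → escape time 7
(row=2, col=2): c = 0.2200 + -0.0840i → escape time 7
(row=2, col=3): c = 0.4800 + -0.0840i → escape time 5
(row=3, col=0): c = -0.3000 + -0.3860i → escape time 7
(row=3, col=1): c = -0.0400 + -0.3860i → escape time 7
(row=3, col=2): c = 0.2200 + -0.3860i → escape time 7
(row=3, col=3): c = 0.4800 + -0.3860i → escape time 7
(row=4, col=0): c = -0.3000 + -0.6880i → escape time 7
(row=4, col=1): c = -0.0400 + -0.6880i → escape time 7
(row=4, col=2): c = 0.2200 + -0.6880i → escape time 7
(row=4, col=3): c = 0.4800 + -0.6880i → escape time 4
(row=5, col=0): c = -0.3000 + -0.9900i → escape time 5
(row=5, col=1): c = -0.0400 + -0.9900i → escape time 7
(row=5, col=2): c = 0.2200 + -0.9900i → escape time 4
(row=5, col=3): c = 0.4800 + -0.9900i → escape time 3

Answer: 7775
7776
7775
7777
7774
5743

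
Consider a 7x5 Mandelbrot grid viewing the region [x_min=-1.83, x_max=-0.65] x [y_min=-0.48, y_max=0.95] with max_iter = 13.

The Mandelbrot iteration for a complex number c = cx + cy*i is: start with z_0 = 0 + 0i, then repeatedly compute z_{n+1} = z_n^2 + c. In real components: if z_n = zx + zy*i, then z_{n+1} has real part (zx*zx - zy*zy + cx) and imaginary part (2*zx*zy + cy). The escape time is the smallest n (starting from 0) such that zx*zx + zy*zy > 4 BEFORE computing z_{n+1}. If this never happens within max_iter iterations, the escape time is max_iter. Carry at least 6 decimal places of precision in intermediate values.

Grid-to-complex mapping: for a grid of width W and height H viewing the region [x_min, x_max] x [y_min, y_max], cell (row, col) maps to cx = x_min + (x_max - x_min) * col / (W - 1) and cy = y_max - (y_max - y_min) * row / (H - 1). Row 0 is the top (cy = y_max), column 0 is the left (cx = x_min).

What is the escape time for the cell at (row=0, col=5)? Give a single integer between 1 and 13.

Answer: 3

Derivation:
z_0 = 0 + 0i, c = -0.8467 + 0.9500i
Iter 1: z = -0.8467 + 0.9500i, |z|^2 = 1.6193
Iter 2: z = -1.0323 + -0.6587i, |z|^2 = 1.4995
Iter 3: z = -0.2148 + 2.3099i, |z|^2 = 5.3818
Escaped at iteration 3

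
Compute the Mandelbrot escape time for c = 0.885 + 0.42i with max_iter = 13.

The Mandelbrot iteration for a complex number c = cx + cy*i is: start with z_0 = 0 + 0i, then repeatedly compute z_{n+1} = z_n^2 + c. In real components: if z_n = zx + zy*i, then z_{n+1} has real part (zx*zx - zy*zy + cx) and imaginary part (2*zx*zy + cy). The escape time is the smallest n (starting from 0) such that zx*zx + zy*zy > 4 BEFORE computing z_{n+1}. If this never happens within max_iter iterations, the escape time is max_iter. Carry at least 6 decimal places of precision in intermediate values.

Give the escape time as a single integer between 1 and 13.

z_0 = 0 + 0i, c = 0.8850 + 0.4200i
Iter 1: z = 0.8850 + 0.4200i, |z|^2 = 0.9596
Iter 2: z = 1.4918 + 1.1634i, |z|^2 = 3.5790
Iter 3: z = 1.7570 + 3.8912i, |z|^2 = 18.2285
Escaped at iteration 3

Answer: 3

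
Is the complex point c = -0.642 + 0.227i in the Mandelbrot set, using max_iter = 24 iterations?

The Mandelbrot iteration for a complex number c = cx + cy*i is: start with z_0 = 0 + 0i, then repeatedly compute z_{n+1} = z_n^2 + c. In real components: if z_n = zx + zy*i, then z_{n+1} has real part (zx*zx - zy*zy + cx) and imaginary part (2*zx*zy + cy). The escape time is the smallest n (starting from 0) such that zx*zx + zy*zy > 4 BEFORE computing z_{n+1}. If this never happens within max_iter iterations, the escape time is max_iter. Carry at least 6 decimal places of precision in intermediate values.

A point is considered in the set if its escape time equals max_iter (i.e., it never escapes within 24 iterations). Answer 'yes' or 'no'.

z_0 = 0 + 0i, c = -0.6420 + 0.2270i
Iter 1: z = -0.6420 + 0.2270i, |z|^2 = 0.4637
Iter 2: z = -0.2814 + -0.0645i, |z|^2 = 0.0833
Iter 3: z = -0.5670 + 0.2633i, |z|^2 = 0.3908
Iter 4: z = -0.3898 + -0.0716i, |z|^2 = 0.1571
Iter 5: z = -0.4951 + 0.2828i, |z|^2 = 0.3251
Iter 6: z = -0.4768 + -0.0530i, |z|^2 = 0.2302
Iter 7: z = -0.4175 + 0.2776i, |z|^2 = 0.2513
Iter 8: z = -0.5448 + -0.0048i, |z|^2 = 0.2968
Iter 9: z = -0.3453 + 0.2322i, |z|^2 = 0.1731
Iter 10: z = -0.5767 + 0.0667i, |z|^2 = 0.3370
Iter 11: z = -0.3138 + 0.1501i, |z|^2 = 0.1210
Iter 12: z = -0.5660 + 0.1328i, |z|^2 = 0.3380
Iter 13: z = -0.3392 + 0.0767i, |z|^2 = 0.1210
Iter 14: z = -0.5328 + 0.1750i, |z|^2 = 0.3145
Iter 15: z = -0.3887 + 0.0406i, |z|^2 = 0.1528
Iter 16: z = -0.4925 + 0.1955i, |z|^2 = 0.2808
Iter 17: z = -0.4376 + 0.0345i, |z|^2 = 0.1927
Iter 18: z = -0.4517 + 0.1968i, |z|^2 = 0.2428
Iter 19: z = -0.4767 + 0.0492i, |z|^2 = 0.2297
Iter 20: z = -0.4171 + 0.1801i, |z|^2 = 0.2064
Iter 21: z = -0.5004 + 0.0767i, |z|^2 = 0.2563
Iter 22: z = -0.3975 + 0.1502i, |z|^2 = 0.1805
Iter 23: z = -0.5066 + 0.1076i, |z|^2 = 0.2682
Did not escape in 24 iterations → in set

Answer: yes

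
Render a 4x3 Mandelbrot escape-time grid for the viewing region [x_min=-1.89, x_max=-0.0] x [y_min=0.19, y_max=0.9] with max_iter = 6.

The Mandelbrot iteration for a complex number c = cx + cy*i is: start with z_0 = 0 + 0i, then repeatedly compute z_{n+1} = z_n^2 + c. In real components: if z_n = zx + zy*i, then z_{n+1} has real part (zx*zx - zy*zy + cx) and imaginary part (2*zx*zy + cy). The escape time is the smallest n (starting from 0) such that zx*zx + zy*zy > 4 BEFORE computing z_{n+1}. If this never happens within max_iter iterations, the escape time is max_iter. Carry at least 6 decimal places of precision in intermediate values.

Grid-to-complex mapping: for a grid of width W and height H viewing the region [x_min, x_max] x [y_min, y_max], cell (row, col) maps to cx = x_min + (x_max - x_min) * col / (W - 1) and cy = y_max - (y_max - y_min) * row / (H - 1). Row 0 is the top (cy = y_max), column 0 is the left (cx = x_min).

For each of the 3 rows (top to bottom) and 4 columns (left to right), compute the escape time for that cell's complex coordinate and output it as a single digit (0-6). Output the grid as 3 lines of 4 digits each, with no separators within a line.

Answer: 1346
2366
4666

Derivation:
(row=0, col=0): c = -1.8900 + 0.9000i → escape time 1
(row=0, col=1): c = -1.2600 + 0.9000i → escape time 3
(row=0, col=2): c = -0.6300 + 0.9000i → escape time 4
(row=0, col=3): c = 0.0000 + 0.9000i → escape time 6
(row=1, col=0): c = -1.8900 + 0.5450i → escape time 2
(row=1, col=1): c = -1.2600 + 0.5450i → escape time 3
(row=1, col=2): c = -0.6300 + 0.5450i → escape time 6
(row=1, col=3): c = 0.0000 + 0.5450i → escape time 6
(row=2, col=0): c = -1.8900 + 0.1900i → escape time 4
(row=2, col=1): c = -1.2600 + 0.1900i → escape time 6
(row=2, col=2): c = -0.6300 + 0.1900i → escape time 6
(row=2, col=3): c = 0.0000 + 0.1900i → escape time 6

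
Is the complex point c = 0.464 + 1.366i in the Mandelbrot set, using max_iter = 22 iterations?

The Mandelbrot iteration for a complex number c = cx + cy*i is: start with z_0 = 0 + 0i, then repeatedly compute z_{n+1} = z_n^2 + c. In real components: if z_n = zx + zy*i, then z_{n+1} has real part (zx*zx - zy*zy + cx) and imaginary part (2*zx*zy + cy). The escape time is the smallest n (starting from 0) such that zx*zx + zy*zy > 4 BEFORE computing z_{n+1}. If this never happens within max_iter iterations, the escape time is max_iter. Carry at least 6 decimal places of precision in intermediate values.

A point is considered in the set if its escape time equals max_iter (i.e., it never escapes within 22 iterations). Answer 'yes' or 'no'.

Answer: no

Derivation:
z_0 = 0 + 0i, c = 0.4640 + 1.3660i
Iter 1: z = 0.4640 + 1.3660i, |z|^2 = 2.0813
Iter 2: z = -1.1867 + 2.6336i, |z|^2 = 8.3443
Escaped at iteration 2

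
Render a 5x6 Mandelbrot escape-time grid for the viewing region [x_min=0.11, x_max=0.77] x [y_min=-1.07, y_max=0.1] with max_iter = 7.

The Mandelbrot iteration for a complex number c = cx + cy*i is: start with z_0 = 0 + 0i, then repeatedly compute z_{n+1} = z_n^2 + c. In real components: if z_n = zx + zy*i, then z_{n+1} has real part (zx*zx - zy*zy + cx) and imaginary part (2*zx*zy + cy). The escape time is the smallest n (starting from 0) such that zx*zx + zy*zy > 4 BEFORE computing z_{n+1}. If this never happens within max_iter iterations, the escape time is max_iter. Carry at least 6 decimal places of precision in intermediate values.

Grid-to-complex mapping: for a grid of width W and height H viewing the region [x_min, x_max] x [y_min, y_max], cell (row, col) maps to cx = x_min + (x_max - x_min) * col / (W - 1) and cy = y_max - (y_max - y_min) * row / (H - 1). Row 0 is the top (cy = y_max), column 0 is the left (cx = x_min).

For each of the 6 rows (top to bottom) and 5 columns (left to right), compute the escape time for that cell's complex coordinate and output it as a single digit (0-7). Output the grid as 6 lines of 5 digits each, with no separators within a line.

(row=0, col=0): c = 0.1100 + 0.1000i → escape time 7
(row=0, col=1): c = 0.2750 + 0.1000i → escape time 7
(row=0, col=2): c = 0.4400 + 0.1000i → escape time 6
(row=0, col=3): c = 0.6050 + 0.1000i → escape time 4
(row=0, col=4): c = 0.7700 + 0.1000i → escape time 3
(row=1, col=0): c = 0.1100 + -0.1340i → escape time 7
(row=1, col=1): c = 0.2750 + -0.1340i → escape time 7
(row=1, col=2): c = 0.4400 + -0.1340i → escape time 6
(row=1, col=3): c = 0.6050 + -0.1340i → escape time 4
(row=1, col=4): c = 0.7700 + -0.1340i → escape time 3
(row=2, col=0): c = 0.1100 + -0.3680i → escape time 7
(row=2, col=1): c = 0.2750 + -0.3680i → escape time 7
(row=2, col=2): c = 0.4400 + -0.3680i → escape time 7
(row=2, col=3): c = 0.6050 + -0.3680i → escape time 4
(row=2, col=4): c = 0.7700 + -0.3680i → escape time 3
(row=3, col=0): c = 0.1100 + -0.6020i → escape time 7
(row=3, col=1): c = 0.2750 + -0.6020i → escape time 7
(row=3, col=2): c = 0.4400 + -0.6020i → escape time 6
(row=3, col=3): c = 0.6050 + -0.6020i → escape time 3
(row=3, col=4): c = 0.7700 + -0.6020i → escape time 3
(row=4, col=0): c = 0.1100 + -0.8360i → escape time 5
(row=4, col=1): c = 0.2750 + -0.8360i → escape time 4
(row=4, col=2): c = 0.4400 + -0.8360i → escape time 3
(row=4, col=3): c = 0.6050 + -0.8360i → escape time 3
(row=4, col=4): c = 0.7700 + -0.8360i → escape time 2
(row=5, col=0): c = 0.1100 + -1.0700i → escape time 4
(row=5, col=1): c = 0.2750 + -1.0700i → escape time 3
(row=5, col=2): c = 0.4400 + -1.0700i → escape time 2
(row=5, col=3): c = 0.6050 + -1.0700i → escape time 2
(row=5, col=4): c = 0.7700 + -1.0700i → escape time 2

Answer: 77643
77643
77743
77633
54332
43222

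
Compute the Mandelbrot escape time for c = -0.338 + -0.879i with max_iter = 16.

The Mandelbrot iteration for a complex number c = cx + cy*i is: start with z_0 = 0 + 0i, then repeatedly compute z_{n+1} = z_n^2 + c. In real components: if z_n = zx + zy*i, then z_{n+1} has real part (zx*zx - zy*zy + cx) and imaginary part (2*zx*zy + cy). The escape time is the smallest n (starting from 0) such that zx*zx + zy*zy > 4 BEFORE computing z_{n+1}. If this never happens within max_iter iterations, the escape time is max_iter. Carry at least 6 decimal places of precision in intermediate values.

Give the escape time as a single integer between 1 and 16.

z_0 = 0 + 0i, c = -0.3380 + -0.8790i
Iter 1: z = -0.3380 + -0.8790i, |z|^2 = 0.8869
Iter 2: z = -0.9964 + -0.2848i, |z|^2 = 1.0739
Iter 3: z = 0.5737 + -0.3115i, |z|^2 = 0.4261
Iter 4: z = -0.1059 + -1.2364i, |z|^2 = 1.5398
Iter 5: z = -1.8554 + -0.6172i, |z|^2 = 3.8234
Iter 6: z = 2.7236 + 1.4113i, |z|^2 = 9.4095
Escaped at iteration 6

Answer: 6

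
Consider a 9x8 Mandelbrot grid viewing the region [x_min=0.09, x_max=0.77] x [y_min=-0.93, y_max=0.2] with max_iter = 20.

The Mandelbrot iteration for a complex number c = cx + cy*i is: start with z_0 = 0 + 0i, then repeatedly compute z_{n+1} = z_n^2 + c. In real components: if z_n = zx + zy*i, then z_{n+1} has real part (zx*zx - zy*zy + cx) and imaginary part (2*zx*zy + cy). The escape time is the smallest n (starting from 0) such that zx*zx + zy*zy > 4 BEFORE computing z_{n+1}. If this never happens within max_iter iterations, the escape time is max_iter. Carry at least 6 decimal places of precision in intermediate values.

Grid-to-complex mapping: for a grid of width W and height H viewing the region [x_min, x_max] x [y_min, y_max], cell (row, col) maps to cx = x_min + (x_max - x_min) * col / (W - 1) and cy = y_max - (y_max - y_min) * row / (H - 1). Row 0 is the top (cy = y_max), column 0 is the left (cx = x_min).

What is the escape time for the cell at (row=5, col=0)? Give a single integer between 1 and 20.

z_0 = 0 + 0i, c = 0.0900 + -0.6071i
Iter 1: z = 0.0900 + -0.6071i, |z|^2 = 0.3767
Iter 2: z = -0.2705 + -0.7164i, |z|^2 = 0.5865
Iter 3: z = -0.3501 + -0.2195i, |z|^2 = 0.1708
Iter 4: z = 0.1644 + -0.4534i, |z|^2 = 0.2326
Iter 5: z = -0.0886 + -0.7562i, |z|^2 = 0.5797
Iter 6: z = -0.4740 + -0.4732i, |z|^2 = 0.4486
Iter 7: z = 0.0908 + -0.1586i, |z|^2 = 0.0334
Iter 8: z = 0.0731 + -0.6359i, |z|^2 = 0.4098
Iter 9: z = -0.3091 + -0.7001i, |z|^2 = 0.5857
Iter 10: z = -0.3046 + -0.1744i, |z|^2 = 0.1232
Iter 11: z = 0.1524 + -0.5009i, |z|^2 = 0.2741
Iter 12: z = -0.1377 + -0.7598i, |z|^2 = 0.5963
Iter 13: z = -0.4684 + -0.3979i, |z|^2 = 0.3777
Iter 14: z = 0.1510 + -0.2344i, |z|^2 = 0.0778
Iter 15: z = 0.0579 + -0.6779i, |z|^2 = 0.4630
Iter 16: z = -0.3663 + -0.6856i, |z|^2 = 0.6042
Iter 17: z = -0.2459 + -0.1049i, |z|^2 = 0.0715
Iter 18: z = 0.1395 + -0.5555i, |z|^2 = 0.3281
Iter 19: z = -0.1992 + -0.7621i, |z|^2 = 0.6205

Answer: 20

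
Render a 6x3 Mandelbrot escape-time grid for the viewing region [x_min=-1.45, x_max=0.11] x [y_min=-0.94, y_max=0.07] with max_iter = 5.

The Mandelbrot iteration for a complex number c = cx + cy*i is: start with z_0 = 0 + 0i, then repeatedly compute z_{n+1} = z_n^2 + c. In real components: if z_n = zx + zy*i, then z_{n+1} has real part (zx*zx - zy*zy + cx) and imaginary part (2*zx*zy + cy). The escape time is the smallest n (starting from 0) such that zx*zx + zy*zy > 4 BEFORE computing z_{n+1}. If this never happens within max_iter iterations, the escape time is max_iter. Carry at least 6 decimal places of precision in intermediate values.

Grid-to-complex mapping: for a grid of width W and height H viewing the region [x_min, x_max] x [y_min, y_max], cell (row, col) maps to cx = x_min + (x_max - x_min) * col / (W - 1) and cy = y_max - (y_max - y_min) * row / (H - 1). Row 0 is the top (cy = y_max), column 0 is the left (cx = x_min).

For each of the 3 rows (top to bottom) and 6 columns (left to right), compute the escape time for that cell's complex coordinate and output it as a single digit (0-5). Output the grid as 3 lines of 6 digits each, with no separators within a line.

(row=0, col=0): c = -1.4500 + 0.0700i → escape time 5
(row=0, col=1): c = -1.1380 + 0.0700i → escape time 5
(row=0, col=2): c = -0.8260 + 0.0700i → escape time 5
(row=0, col=3): c = -0.5140 + 0.0700i → escape time 5
(row=0, col=4): c = -0.2020 + 0.0700i → escape time 5
(row=0, col=5): c = 0.1100 + 0.0700i → escape time 5
(row=1, col=0): c = -1.4500 + -0.4350i → escape time 4
(row=1, col=1): c = -1.1380 + -0.4350i → escape time 5
(row=1, col=2): c = -0.8260 + -0.4350i → escape time 5
(row=1, col=3): c = -0.5140 + -0.4350i → escape time 5
(row=1, col=4): c = -0.2020 + -0.4350i → escape time 5
(row=1, col=5): c = 0.1100 + -0.4350i → escape time 5
(row=2, col=0): c = -1.4500 + -0.9400i → escape time 3
(row=2, col=1): c = -1.1380 + -0.9400i → escape time 3
(row=2, col=2): c = -0.8260 + -0.9400i → escape time 3
(row=2, col=3): c = -0.5140 + -0.9400i → escape time 4
(row=2, col=4): c = -0.2020 + -0.9400i → escape time 5
(row=2, col=5): c = 0.1100 + -0.9400i → escape time 5

Answer: 555555
455555
333455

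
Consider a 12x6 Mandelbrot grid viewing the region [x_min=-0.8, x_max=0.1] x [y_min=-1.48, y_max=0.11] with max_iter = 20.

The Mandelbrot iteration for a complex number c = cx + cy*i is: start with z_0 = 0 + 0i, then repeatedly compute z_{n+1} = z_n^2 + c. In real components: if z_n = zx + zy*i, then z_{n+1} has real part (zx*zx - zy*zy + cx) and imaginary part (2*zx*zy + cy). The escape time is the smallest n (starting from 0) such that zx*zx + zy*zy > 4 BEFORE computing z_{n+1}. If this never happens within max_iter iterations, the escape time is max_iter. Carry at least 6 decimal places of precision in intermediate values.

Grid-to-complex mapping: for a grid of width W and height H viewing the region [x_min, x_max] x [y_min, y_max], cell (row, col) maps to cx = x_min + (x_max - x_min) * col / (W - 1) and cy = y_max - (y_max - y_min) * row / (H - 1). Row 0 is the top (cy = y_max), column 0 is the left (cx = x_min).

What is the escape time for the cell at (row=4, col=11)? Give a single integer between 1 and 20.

z_0 = 0 + 0i, c = 0.1000 + -1.1620i
Iter 1: z = 0.1000 + -1.1620i, |z|^2 = 1.3602
Iter 2: z = -1.2402 + -1.3944i, |z|^2 = 3.4826
Iter 3: z = -0.3061 + 2.2968i, |z|^2 = 5.3690
Escaped at iteration 3

Answer: 3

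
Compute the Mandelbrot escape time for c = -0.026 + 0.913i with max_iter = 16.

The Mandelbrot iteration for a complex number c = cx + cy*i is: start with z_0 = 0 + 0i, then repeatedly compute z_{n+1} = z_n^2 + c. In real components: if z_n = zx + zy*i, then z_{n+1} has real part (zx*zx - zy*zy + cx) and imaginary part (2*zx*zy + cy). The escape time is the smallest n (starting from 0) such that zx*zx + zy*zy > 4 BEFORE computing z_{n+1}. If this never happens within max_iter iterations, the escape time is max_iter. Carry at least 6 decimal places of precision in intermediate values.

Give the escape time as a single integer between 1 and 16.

Answer: 8

Derivation:
z_0 = 0 + 0i, c = -0.0260 + 0.9130i
Iter 1: z = -0.0260 + 0.9130i, |z|^2 = 0.8342
Iter 2: z = -0.8589 + 0.8655i, |z|^2 = 1.4868
Iter 3: z = -0.0374 + -0.5738i, |z|^2 = 0.3306
Iter 4: z = -0.3538 + 0.9560i, |z|^2 = 1.0391
Iter 5: z = -0.8147 + 0.2365i, |z|^2 = 0.7196
Iter 6: z = 0.5817 + 0.5276i, |z|^2 = 0.6168
Iter 7: z = 0.0340 + 1.5269i, |z|^2 = 2.3326
Iter 8: z = -2.3563 + 1.0169i, |z|^2 = 6.5861
Escaped at iteration 8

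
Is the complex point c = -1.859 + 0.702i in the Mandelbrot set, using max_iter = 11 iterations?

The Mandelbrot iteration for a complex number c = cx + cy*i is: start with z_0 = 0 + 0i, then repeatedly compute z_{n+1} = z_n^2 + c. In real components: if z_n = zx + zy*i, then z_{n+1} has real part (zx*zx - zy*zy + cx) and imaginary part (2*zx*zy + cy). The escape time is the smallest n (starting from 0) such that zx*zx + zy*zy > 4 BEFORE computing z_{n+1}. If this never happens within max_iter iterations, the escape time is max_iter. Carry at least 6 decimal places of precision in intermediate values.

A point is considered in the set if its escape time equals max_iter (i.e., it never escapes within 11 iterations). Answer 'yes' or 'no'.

z_0 = 0 + 0i, c = -1.8590 + 0.7020i
Iter 1: z = -1.8590 + 0.7020i, |z|^2 = 3.9487
Iter 2: z = 1.1041 + -1.9080i, |z|^2 = 4.8596
Escaped at iteration 2

Answer: no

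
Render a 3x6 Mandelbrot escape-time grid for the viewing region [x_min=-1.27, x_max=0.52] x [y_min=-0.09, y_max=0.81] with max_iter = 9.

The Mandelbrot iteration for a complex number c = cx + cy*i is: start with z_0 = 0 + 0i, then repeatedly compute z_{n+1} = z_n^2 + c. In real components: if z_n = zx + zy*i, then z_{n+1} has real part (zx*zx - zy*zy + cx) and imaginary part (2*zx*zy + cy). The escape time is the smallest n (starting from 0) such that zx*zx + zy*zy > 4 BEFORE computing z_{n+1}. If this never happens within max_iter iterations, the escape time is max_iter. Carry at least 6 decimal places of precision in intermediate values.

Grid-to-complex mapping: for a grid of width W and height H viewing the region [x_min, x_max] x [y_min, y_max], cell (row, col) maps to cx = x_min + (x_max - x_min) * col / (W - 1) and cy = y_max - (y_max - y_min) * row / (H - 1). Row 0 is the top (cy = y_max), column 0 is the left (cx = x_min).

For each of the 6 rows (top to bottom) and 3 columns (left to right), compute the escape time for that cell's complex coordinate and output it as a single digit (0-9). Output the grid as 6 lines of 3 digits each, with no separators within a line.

(row=0, col=0): c = -1.2700 + 0.8100i → escape time 3
(row=0, col=1): c = -0.3750 + 0.8100i → escape time 6
(row=0, col=2): c = 0.5200 + 0.8100i → escape time 3
(row=1, col=0): c = -1.2700 + 0.6300i → escape time 3
(row=1, col=1): c = -0.3750 + 0.6300i → escape time 9
(row=1, col=2): c = 0.5200 + 0.6300i → escape time 4
(row=2, col=0): c = -1.2700 + 0.4500i → escape time 6
(row=2, col=1): c = -0.3750 + 0.4500i → escape time 9
(row=2, col=2): c = 0.5200 + 0.4500i → escape time 5
(row=3, col=0): c = -1.2700 + 0.2700i → escape time 8
(row=3, col=1): c = -0.3750 + 0.2700i → escape time 9
(row=3, col=2): c = 0.5200 + 0.2700i → escape time 5
(row=4, col=0): c = -1.2700 + 0.0900i → escape time 9
(row=4, col=1): c = -0.3750 + 0.0900i → escape time 9
(row=4, col=2): c = 0.5200 + 0.0900i → escape time 5
(row=5, col=0): c = -1.2700 + -0.0900i → escape time 9
(row=5, col=1): c = -0.3750 + -0.0900i → escape time 9
(row=5, col=2): c = 0.5200 + -0.0900i → escape time 5

Answer: 363
394
695
895
995
995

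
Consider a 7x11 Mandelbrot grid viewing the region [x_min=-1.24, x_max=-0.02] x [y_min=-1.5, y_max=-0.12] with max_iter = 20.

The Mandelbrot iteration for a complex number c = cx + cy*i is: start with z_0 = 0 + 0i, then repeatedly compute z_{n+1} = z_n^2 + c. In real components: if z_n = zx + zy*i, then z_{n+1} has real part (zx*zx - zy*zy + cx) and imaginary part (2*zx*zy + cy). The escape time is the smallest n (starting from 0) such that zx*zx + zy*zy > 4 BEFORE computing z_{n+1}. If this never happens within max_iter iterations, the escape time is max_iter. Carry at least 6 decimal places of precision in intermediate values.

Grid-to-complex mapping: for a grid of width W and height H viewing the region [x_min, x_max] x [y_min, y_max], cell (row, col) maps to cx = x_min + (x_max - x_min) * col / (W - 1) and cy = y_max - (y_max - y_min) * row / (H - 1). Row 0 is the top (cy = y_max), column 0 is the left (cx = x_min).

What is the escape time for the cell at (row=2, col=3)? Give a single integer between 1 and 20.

z_0 = 0 + 0i, c = -0.6300 + -0.3960i
Iter 1: z = -0.6300 + -0.3960i, |z|^2 = 0.5537
Iter 2: z = -0.3899 + 0.1030i, |z|^2 = 0.1626
Iter 3: z = -0.4886 + -0.4763i, |z|^2 = 0.4656
Iter 4: z = -0.6182 + 0.0694i, |z|^2 = 0.3869
Iter 5: z = -0.2527 + -0.4818i, |z|^2 = 0.2960
Iter 6: z = -0.7983 + -0.1525i, |z|^2 = 0.6605
Iter 7: z = -0.0160 + -0.1525i, |z|^2 = 0.0235
Iter 8: z = -0.6530 + -0.3911i, |z|^2 = 0.5794
Iter 9: z = -0.3566 + 0.1148i, |z|^2 = 0.1403
Iter 10: z = -0.5161 + -0.4779i, |z|^2 = 0.4947
Iter 11: z = -0.5920 + 0.0972i, |z|^2 = 0.3600
Iter 12: z = -0.2889 + -0.5111i, |z|^2 = 0.3447
Iter 13: z = -0.8077 + -0.1007i, |z|^2 = 0.6626
Iter 14: z = 0.0123 + -0.2334i, |z|^2 = 0.0546
Iter 15: z = -0.6843 + -0.4018i, |z|^2 = 0.6297
Iter 16: z = -0.3231 + 0.1539i, |z|^2 = 0.1281
Iter 17: z = -0.5493 + -0.4954i, |z|^2 = 0.5471
Iter 18: z = -0.5737 + 0.1482i, |z|^2 = 0.3512
Iter 19: z = -0.3228 + -0.5661i, |z|^2 = 0.4247

Answer: 20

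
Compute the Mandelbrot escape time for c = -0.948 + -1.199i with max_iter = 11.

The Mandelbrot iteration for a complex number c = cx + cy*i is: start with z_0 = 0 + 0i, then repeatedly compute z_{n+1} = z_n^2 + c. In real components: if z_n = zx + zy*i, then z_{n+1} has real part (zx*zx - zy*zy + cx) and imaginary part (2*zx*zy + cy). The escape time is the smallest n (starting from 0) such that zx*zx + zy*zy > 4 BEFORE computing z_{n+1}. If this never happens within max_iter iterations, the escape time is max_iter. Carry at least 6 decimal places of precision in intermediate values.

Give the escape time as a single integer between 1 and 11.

z_0 = 0 + 0i, c = -0.9480 + -1.1990i
Iter 1: z = -0.9480 + -1.1990i, |z|^2 = 2.3363
Iter 2: z = -1.4869 + 1.0743i, |z|^2 = 3.3650
Iter 3: z = 0.1087 + -4.3938i, |z|^2 = 19.3169
Escaped at iteration 3

Answer: 3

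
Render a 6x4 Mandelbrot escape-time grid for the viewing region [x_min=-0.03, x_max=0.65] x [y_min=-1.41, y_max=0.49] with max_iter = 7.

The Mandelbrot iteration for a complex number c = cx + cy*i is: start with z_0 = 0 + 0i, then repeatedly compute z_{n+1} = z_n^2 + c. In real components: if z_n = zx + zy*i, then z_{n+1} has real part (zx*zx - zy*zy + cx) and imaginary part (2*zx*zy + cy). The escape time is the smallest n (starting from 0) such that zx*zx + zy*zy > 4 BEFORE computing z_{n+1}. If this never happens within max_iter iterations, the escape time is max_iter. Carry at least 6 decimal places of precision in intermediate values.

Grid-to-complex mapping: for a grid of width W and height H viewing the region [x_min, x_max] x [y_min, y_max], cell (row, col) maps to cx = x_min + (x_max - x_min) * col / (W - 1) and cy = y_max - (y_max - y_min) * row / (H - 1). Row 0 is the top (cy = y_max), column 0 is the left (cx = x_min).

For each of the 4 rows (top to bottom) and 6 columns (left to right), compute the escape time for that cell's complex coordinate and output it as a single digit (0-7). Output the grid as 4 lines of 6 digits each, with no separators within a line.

Answer: 777753
777754
765433
222222

Derivation:
(row=0, col=0): c = -0.0300 + 0.4900i → escape time 7
(row=0, col=1): c = 0.1060 + 0.4900i → escape time 7
(row=0, col=2): c = 0.2420 + 0.4900i → escape time 7
(row=0, col=3): c = 0.3780 + 0.4900i → escape time 7
(row=0, col=4): c = 0.5140 + 0.4900i → escape time 5
(row=0, col=5): c = 0.6500 + 0.4900i → escape time 3
(row=1, col=0): c = -0.0300 + -0.1433i → escape time 7
(row=1, col=1): c = 0.1060 + -0.1433i → escape time 7
(row=1, col=2): c = 0.2420 + -0.1433i → escape time 7
(row=1, col=3): c = 0.3780 + -0.1433i → escape time 7
(row=1, col=4): c = 0.5140 + -0.1433i → escape time 5
(row=1, col=5): c = 0.6500 + -0.1433i → escape time 4
(row=2, col=0): c = -0.0300 + -0.7767i → escape time 7
(row=2, col=1): c = 0.1060 + -0.7767i → escape time 6
(row=2, col=2): c = 0.2420 + -0.7767i → escape time 5
(row=2, col=3): c = 0.3780 + -0.7767i → escape time 4
(row=2, col=4): c = 0.5140 + -0.7767i → escape time 3
(row=2, col=5): c = 0.6500 + -0.7767i → escape time 3
(row=3, col=0): c = -0.0300 + -1.4100i → escape time 2
(row=3, col=1): c = 0.1060 + -1.4100i → escape time 2
(row=3, col=2): c = 0.2420 + -1.4100i → escape time 2
(row=3, col=3): c = 0.3780 + -1.4100i → escape time 2
(row=3, col=4): c = 0.5140 + -1.4100i → escape time 2
(row=3, col=5): c = 0.6500 + -1.4100i → escape time 2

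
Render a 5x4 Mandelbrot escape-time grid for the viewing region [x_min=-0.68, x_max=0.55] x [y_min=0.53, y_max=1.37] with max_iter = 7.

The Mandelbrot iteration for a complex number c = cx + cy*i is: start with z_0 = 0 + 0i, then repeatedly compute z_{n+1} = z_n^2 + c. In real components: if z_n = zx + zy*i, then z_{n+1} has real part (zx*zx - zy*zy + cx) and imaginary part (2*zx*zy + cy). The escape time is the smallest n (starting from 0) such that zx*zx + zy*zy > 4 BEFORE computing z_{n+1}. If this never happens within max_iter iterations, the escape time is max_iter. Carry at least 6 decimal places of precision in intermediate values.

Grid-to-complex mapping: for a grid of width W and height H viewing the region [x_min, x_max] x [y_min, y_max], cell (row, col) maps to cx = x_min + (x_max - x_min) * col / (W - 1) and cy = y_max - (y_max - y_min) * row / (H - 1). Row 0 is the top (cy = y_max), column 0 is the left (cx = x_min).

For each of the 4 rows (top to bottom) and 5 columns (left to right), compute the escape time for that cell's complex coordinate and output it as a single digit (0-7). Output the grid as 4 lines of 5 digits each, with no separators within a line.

(row=0, col=0): c = -0.6800 + 1.3700i → escape time 2
(row=0, col=1): c = -0.3725 + 1.3700i → escape time 2
(row=0, col=2): c = -0.0650 + 1.3700i → escape time 2
(row=0, col=3): c = 0.2425 + 1.3700i → escape time 2
(row=0, col=4): c = 0.5500 + 1.3700i → escape time 2
(row=1, col=0): c = -0.6800 + 1.0900i → escape time 3
(row=1, col=1): c = -0.3725 + 1.0900i → escape time 4
(row=1, col=2): c = -0.0650 + 1.0900i → escape time 5
(row=1, col=3): c = 0.2425 + 1.0900i → escape time 3
(row=1, col=4): c = 0.5500 + 1.0900i → escape time 2
(row=2, col=0): c = -0.6800 + 0.8100i → escape time 4
(row=2, col=1): c = -0.3725 + 0.8100i → escape time 6
(row=2, col=2): c = -0.0650 + 0.8100i → escape time 7
(row=2, col=3): c = 0.2425 + 0.8100i → escape time 5
(row=2, col=4): c = 0.5500 + 0.8100i → escape time 3
(row=3, col=0): c = -0.6800 + 0.5300i → escape time 7
(row=3, col=1): c = -0.3725 + 0.5300i → escape time 7
(row=3, col=2): c = -0.0650 + 0.5300i → escape time 7
(row=3, col=3): c = 0.2425 + 0.5300i → escape time 7
(row=3, col=4): c = 0.5500 + 0.5300i → escape time 4

Answer: 22222
34532
46753
77774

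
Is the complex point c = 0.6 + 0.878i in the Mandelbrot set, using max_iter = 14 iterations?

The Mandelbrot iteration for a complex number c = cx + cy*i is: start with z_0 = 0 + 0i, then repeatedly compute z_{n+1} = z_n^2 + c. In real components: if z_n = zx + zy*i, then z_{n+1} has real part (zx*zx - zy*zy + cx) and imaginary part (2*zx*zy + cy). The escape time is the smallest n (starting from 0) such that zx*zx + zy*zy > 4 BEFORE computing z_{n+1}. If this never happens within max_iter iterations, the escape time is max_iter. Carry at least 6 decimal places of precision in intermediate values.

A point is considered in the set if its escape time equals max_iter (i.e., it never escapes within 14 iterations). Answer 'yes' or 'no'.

z_0 = 0 + 0i, c = 0.6000 + 0.8780i
Iter 1: z = 0.6000 + 0.8780i, |z|^2 = 1.1309
Iter 2: z = 0.1891 + 1.9316i, |z|^2 = 3.7668
Iter 3: z = -3.0953 + 1.6086i, |z|^2 = 12.1685
Escaped at iteration 3

Answer: no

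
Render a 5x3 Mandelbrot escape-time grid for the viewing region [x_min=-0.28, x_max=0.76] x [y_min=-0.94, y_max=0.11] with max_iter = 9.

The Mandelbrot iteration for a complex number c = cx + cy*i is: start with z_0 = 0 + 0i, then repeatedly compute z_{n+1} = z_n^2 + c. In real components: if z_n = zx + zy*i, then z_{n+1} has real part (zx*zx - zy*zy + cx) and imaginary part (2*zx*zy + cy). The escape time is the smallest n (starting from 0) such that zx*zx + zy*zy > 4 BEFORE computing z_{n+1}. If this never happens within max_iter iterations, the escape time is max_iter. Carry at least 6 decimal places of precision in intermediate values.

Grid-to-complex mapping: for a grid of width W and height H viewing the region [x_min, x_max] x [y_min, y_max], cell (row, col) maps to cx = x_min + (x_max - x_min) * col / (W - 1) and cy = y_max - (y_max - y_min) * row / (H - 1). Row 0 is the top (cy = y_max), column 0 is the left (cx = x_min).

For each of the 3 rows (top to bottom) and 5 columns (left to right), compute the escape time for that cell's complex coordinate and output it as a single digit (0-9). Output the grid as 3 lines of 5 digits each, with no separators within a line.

Answer: 99953
99953
68432

Derivation:
(row=0, col=0): c = -0.2800 + 0.1100i → escape time 9
(row=0, col=1): c = -0.0200 + 0.1100i → escape time 9
(row=0, col=2): c = 0.2400 + 0.1100i → escape time 9
(row=0, col=3): c = 0.5000 + 0.1100i → escape time 5
(row=0, col=4): c = 0.7600 + 0.1100i → escape time 3
(row=1, col=0): c = -0.2800 + -0.4150i → escape time 9
(row=1, col=1): c = -0.0200 + -0.4150i → escape time 9
(row=1, col=2): c = 0.2400 + -0.4150i → escape time 9
(row=1, col=3): c = 0.5000 + -0.4150i → escape time 5
(row=1, col=4): c = 0.7600 + -0.4150i → escape time 3
(row=2, col=0): c = -0.2800 + -0.9400i → escape time 6
(row=2, col=1): c = -0.0200 + -0.9400i → escape time 8
(row=2, col=2): c = 0.2400 + -0.9400i → escape time 4
(row=2, col=3): c = 0.5000 + -0.9400i → escape time 3
(row=2, col=4): c = 0.7600 + -0.9400i → escape time 2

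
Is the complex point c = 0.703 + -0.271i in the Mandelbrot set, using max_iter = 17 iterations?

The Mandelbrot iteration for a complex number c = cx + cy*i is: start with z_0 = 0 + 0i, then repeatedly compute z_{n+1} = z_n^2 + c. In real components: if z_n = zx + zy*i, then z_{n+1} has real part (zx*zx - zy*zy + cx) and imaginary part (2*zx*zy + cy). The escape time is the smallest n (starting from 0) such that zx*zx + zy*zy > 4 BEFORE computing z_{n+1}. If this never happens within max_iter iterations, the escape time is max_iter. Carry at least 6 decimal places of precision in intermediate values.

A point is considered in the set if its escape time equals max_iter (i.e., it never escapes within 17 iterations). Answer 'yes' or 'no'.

z_0 = 0 + 0i, c = 0.7030 + -0.2710i
Iter 1: z = 0.7030 + -0.2710i, |z|^2 = 0.5676
Iter 2: z = 1.1238 + -0.6520i, |z|^2 = 1.6880
Iter 3: z = 1.5407 + -1.7365i, |z|^2 = 5.3891
Escaped at iteration 3

Answer: no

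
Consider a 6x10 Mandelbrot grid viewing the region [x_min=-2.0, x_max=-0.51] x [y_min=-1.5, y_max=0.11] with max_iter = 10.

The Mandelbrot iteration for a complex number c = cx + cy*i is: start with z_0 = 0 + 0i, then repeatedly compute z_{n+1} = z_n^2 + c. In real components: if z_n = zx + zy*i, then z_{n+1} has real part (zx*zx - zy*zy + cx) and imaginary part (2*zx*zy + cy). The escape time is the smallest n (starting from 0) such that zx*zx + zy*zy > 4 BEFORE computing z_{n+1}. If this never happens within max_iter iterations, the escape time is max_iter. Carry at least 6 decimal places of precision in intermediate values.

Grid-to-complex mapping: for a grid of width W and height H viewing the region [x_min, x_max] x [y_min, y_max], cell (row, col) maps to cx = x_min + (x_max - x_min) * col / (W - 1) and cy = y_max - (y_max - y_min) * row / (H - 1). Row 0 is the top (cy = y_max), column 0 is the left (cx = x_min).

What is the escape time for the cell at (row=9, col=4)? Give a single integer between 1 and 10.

z_0 = 0 + 0i, c = -0.8080 + -1.5000i
Iter 1: z = -0.8080 + -1.5000i, |z|^2 = 2.9029
Iter 2: z = -2.4051 + 0.9240i, |z|^2 = 6.6385
Escaped at iteration 2

Answer: 2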